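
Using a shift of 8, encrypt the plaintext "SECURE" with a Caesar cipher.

Step 1: For each letter, shift forward by 8 positions (mod 26).
  S (position 18) -> position (18+8) mod 26 = 0 -> A
  E (position 4) -> position (4+8) mod 26 = 12 -> M
  C (position 2) -> position (2+8) mod 26 = 10 -> K
  U (position 20) -> position (20+8) mod 26 = 2 -> C
  R (position 17) -> position (17+8) mod 26 = 25 -> Z
  E (position 4) -> position (4+8) mod 26 = 12 -> M
Result: AMKCZM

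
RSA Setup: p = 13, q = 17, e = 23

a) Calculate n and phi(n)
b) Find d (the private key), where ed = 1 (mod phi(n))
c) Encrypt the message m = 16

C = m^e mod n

Step 1: n = 13 * 17 = 221.
Step 2: phi(n) = (13-1)(17-1) = 12 * 16 = 192.
Step 3: Find d = 23^(-1) mod 192 = 167.
  Verify: 23 * 167 = 3841 = 1 (mod 192).
Step 4: C = 16^23 mod 221 = 152.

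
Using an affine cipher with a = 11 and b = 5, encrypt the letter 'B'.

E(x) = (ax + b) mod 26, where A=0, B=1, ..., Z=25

Step 1: Convert 'B' to number: x = 1.
Step 2: E(1) = (11 * 1 + 5) mod 26 = 16 mod 26 = 16.
Step 3: Convert 16 back to letter: Q.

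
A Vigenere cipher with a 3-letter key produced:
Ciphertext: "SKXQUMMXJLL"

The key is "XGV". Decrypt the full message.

Step 1: Key 'XGV' has length 3. Extended key: XGVXGVXGVXG
Step 2: Decrypt each position:
  S(18) - X(23) = 21 = V
  K(10) - G(6) = 4 = E
  X(23) - V(21) = 2 = C
  Q(16) - X(23) = 19 = T
  U(20) - G(6) = 14 = O
  M(12) - V(21) = 17 = R
  M(12) - X(23) = 15 = P
  X(23) - G(6) = 17 = R
  J(9) - V(21) = 14 = O
  L(11) - X(23) = 14 = O
  L(11) - G(6) = 5 = F
Plaintext: VECTORPROOF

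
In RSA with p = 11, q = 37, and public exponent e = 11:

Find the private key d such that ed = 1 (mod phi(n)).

Step 1: n = 11 * 37 = 407.
Step 2: phi(n) = 10 * 36 = 360.
Step 3: Find d such that 11 * d = 1 (mod 360).
Step 4: d = 11^(-1) mod 360 = 131.
Verification: 11 * 131 = 1441 = 4 * 360 + 1.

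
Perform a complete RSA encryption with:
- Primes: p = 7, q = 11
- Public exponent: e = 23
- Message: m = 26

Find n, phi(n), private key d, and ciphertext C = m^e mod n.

Step 1: n = 7 * 11 = 77.
Step 2: phi(n) = (7-1)(11-1) = 6 * 10 = 60.
Step 3: Find d = 23^(-1) mod 60 = 47.
  Verify: 23 * 47 = 1081 = 1 (mod 60).
Step 4: C = 26^23 mod 77 = 31.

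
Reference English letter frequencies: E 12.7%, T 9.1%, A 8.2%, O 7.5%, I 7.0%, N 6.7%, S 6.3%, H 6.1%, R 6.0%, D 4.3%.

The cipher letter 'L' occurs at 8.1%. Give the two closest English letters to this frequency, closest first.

Step 1: Observed frequency of 'L' is 8.1%.
Step 2: Compute distances to each reference frequency and sort:
  A (8.2%): difference = 0.1% <-- BEST
  O (7.5%): difference = 0.6% <-- RUNNER-UP
  T (9.1%): difference = 1.0%
  I (7.0%): difference = 1.1%
  N (6.7%): difference = 1.4%
Step 3: Most likely is 'A' (8.2%, diff 0.1%); second most likely is 'O' (7.5%, diff 0.6%).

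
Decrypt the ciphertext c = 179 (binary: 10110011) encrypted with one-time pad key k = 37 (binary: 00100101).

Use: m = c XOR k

Step 1: XOR ciphertext with key:
  Ciphertext: 10110011
  Key:        00100101
  XOR:        10010110
Step 2: Plaintext = 10010110 = 150 in decimal.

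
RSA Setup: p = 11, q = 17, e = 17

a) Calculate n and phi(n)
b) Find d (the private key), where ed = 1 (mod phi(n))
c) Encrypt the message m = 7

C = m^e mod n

Step 1: n = 11 * 17 = 187.
Step 2: phi(n) = (11-1)(17-1) = 10 * 16 = 160.
Step 3: Find d = 17^(-1) mod 160 = 113.
  Verify: 17 * 113 = 1921 = 1 (mod 160).
Step 4: C = 7^17 mod 187 = 160.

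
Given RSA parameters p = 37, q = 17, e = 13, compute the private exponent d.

Step 1: n = 37 * 17 = 629.
Step 2: phi(n) = 36 * 16 = 576.
Step 3: Find d such that 13 * d = 1 (mod 576).
Step 4: d = 13^(-1) mod 576 = 133.
Verification: 13 * 133 = 1729 = 3 * 576 + 1.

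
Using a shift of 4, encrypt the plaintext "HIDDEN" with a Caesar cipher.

Step 1: For each letter, shift forward by 4 positions (mod 26).
  H (position 7) -> position (7+4) mod 26 = 11 -> L
  I (position 8) -> position (8+4) mod 26 = 12 -> M
  D (position 3) -> position (3+4) mod 26 = 7 -> H
  D (position 3) -> position (3+4) mod 26 = 7 -> H
  E (position 4) -> position (4+4) mod 26 = 8 -> I
  N (position 13) -> position (13+4) mod 26 = 17 -> R
Result: LMHHIR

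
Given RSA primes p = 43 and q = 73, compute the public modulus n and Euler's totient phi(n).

Step 1: n = p * q = 43 * 73 = 3139.
Step 2: phi(n) = (p-1)(q-1) = 42 * 72 = 3024.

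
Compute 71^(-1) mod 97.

Step 1: We need x such that 71 * x = 1 (mod 97).
Step 2: Using the extended Euclidean algorithm or trial:
  71 * 41 = 2911 = 30 * 97 + 1.
Step 3: Since 2911 mod 97 = 1, the inverse is x = 41.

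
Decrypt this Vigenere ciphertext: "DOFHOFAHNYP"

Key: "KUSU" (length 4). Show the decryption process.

Step 1: Key 'KUSU' has length 4. Extended key: KUSUKUSUKUS
Step 2: Decrypt each position:
  D(3) - K(10) = 19 = T
  O(14) - U(20) = 20 = U
  F(5) - S(18) = 13 = N
  H(7) - U(20) = 13 = N
  O(14) - K(10) = 4 = E
  F(5) - U(20) = 11 = L
  A(0) - S(18) = 8 = I
  H(7) - U(20) = 13 = N
  N(13) - K(10) = 3 = D
  Y(24) - U(20) = 4 = E
  P(15) - S(18) = 23 = X
Plaintext: TUNNELINDEX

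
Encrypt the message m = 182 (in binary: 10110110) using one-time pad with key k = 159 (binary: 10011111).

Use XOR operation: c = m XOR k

Step 1: Write out the XOR operation bit by bit:
  Message: 10110110
  Key:     10011111
  XOR:     00101001
Step 2: Convert to decimal: 00101001 = 41.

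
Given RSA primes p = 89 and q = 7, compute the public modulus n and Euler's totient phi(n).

Step 1: n = p * q = 89 * 7 = 623.
Step 2: phi(n) = (p-1)(q-1) = 88 * 6 = 528.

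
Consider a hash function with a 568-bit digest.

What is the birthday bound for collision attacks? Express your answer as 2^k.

Step 1: The birthday paradox gives collision probability ~50% after sqrt(2^n) = 2^(n/2) hashes.
Step 2: For 568-bit output: 2^(568/2) = 2^284.
Step 3: Approximately 2^284 hash computations needed.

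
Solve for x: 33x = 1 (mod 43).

Step 1: We need x such that 33 * x = 1 (mod 43).
Step 2: Using the extended Euclidean algorithm or trial:
  33 * 30 = 990 = 23 * 43 + 1.
Step 3: Since 990 mod 43 = 1, the inverse is x = 30.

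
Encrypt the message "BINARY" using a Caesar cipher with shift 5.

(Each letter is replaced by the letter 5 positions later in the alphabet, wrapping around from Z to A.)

Step 1: For each letter, shift forward by 5 positions (mod 26).
  B (position 1) -> position (1+5) mod 26 = 6 -> G
  I (position 8) -> position (8+5) mod 26 = 13 -> N
  N (position 13) -> position (13+5) mod 26 = 18 -> S
  A (position 0) -> position (0+5) mod 26 = 5 -> F
  R (position 17) -> position (17+5) mod 26 = 22 -> W
  Y (position 24) -> position (24+5) mod 26 = 3 -> D
Result: GNSFWD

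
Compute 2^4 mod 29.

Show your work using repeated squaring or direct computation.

Step 1: Compute 2^4 mod 29 step by step, reducing modulo 29 at each step.
  2^1 mod 29 = 2
  2^2 mod 29 = (2 * 2) mod 29 = 4
  2^3 mod 29 = (4 * 2) mod 29 = 8
  2^4 mod 29 = (8 * 2) mod 29 = 16
Step 2: Result = 16.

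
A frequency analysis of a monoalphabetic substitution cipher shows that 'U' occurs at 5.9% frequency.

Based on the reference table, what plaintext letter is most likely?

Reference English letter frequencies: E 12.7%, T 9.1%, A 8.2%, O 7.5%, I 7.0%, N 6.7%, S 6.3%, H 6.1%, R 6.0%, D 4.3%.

Step 1: The observed frequency is 5.9%.
Step 2: Compare with English frequencies:
  E: 12.7% (difference: 6.8%)
  T: 9.1% (difference: 3.2%)
  A: 8.2% (difference: 2.3%)
  O: 7.5% (difference: 1.6%)
  I: 7.0% (difference: 1.1%)
  N: 6.7% (difference: 0.8%)
  S: 6.3% (difference: 0.4%)
  H: 6.1% (difference: 0.2%)
  R: 6.0% (difference: 0.1%) <-- closest
  D: 4.3% (difference: 1.6%)
Step 3: 'U' most likely represents 'R' (frequency 6.0%).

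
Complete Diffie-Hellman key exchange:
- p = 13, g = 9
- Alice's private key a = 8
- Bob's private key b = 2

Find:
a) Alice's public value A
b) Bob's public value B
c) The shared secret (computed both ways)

Step 1: A = g^a mod p = 9^8 mod 13 = 3.
Step 2: B = g^b mod p = 9^2 mod 13 = 3.
Step 3: Alice computes s = B^a mod p = 3^8 mod 13 = 9.
Step 4: Bob computes s = A^b mod p = 3^2 mod 13 = 9.
Both sides agree: shared secret = 9.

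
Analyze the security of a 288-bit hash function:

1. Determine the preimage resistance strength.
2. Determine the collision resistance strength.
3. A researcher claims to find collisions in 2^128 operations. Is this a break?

Step 1: Preimage resistance requires brute-force of 2^288 operations.
Step 2: Collision resistance (birthday bound) = 2^(288/2) = 2^144.
Step 3: The claimed attack costs 2^128 operations.
Step 4: Since 2^128 < 2^144, the claimed attack beats the generic birthday bound, so collision resistance is broken.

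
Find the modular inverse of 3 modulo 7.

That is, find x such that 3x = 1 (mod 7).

Step 1: We need x such that 3 * x = 1 (mod 7).
Step 2: Using the extended Euclidean algorithm or trial:
  3 * 5 = 15 = 2 * 7 + 1.
Step 3: Since 15 mod 7 = 1, the inverse is x = 5.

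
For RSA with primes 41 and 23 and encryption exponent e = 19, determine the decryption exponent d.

Step 1: n = 41 * 23 = 943.
Step 2: phi(n) = 40 * 22 = 880.
Step 3: Find d such that 19 * d = 1 (mod 880).
Step 4: d = 19^(-1) mod 880 = 139.
Verification: 19 * 139 = 2641 = 3 * 880 + 1.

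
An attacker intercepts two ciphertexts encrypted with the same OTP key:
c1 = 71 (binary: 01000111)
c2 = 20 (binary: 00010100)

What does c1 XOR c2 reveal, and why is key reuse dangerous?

Step 1: c1 XOR c2 = (m1 XOR k) XOR (m2 XOR k).
Step 2: By XOR associativity/commutativity: = m1 XOR m2 XOR k XOR k = m1 XOR m2.
Step 3: 01000111 XOR 00010100 = 01010011 = 83.
Step 4: The key cancels out! An attacker learns m1 XOR m2 = 83, revealing the relationship between plaintexts.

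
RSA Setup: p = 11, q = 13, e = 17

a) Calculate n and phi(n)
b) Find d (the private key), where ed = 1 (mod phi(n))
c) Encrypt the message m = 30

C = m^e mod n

Step 1: n = 11 * 13 = 143.
Step 2: phi(n) = (11-1)(13-1) = 10 * 12 = 120.
Step 3: Find d = 17^(-1) mod 120 = 113.
  Verify: 17 * 113 = 1921 = 1 (mod 120).
Step 4: C = 30^17 mod 143 = 101.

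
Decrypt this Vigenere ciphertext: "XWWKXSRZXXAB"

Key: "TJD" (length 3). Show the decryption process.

Step 1: Key 'TJD' has length 3. Extended key: TJDTJDTJDTJD
Step 2: Decrypt each position:
  X(23) - T(19) = 4 = E
  W(22) - J(9) = 13 = N
  W(22) - D(3) = 19 = T
  K(10) - T(19) = 17 = R
  X(23) - J(9) = 14 = O
  S(18) - D(3) = 15 = P
  R(17) - T(19) = 24 = Y
  Z(25) - J(9) = 16 = Q
  X(23) - D(3) = 20 = U
  X(23) - T(19) = 4 = E
  A(0) - J(9) = 17 = R
  B(1) - D(3) = 24 = Y
Plaintext: ENTROPYQUERY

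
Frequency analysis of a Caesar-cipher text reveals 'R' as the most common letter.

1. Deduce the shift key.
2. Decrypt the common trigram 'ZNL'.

Step 1: In English, 'E' is the most frequent letter (12.7%).
Step 2: The most frequent ciphertext letter is 'R' (position 17).
Step 3: Shift = (17 - 4) mod 26 = 13.
Step 4: Decrypt 'ZNL' by shifting back 13:
  Z -> M
  N -> A
  L -> Y
Step 5: 'ZNL' decrypts to 'MAY'.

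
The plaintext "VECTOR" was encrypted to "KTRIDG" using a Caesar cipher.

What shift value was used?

Step 1: Compare first letters: V (position 21) -> K (position 10).
Step 2: Shift = (10 - 21) mod 26 = 15.
The shift value is 15.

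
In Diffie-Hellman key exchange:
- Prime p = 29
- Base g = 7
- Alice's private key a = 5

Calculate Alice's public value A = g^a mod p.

Step 1: A = g^a mod p = 7^5 mod 29.
  7^1 mod 29 = 7
  7^2 mod 29 = (7 * 7) mod 29 = 20
  7^3 mod 29 = (20 * 7) mod 29 = 24
  7^4 mod 29 = (24 * 7) mod 29 = 23
  7^5 mod 29 = (23 * 7) mod 29 = 16
Result: A = 16.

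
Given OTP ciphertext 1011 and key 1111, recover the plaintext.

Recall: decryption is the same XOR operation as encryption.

Step 1: XOR ciphertext with key:
  Ciphertext: 1011
  Key:        1111
  XOR:        0100
Step 2: Plaintext = 0100 = 4 in decimal.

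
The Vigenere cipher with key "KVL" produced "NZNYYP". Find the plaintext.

Step 1: Extend key: KVLKVL
Step 2: Decrypt each letter (c - k) mod 26:
  N(13) - K(10) = (13-10) mod 26 = 3 = D
  Z(25) - V(21) = (25-21) mod 26 = 4 = E
  N(13) - L(11) = (13-11) mod 26 = 2 = C
  Y(24) - K(10) = (24-10) mod 26 = 14 = O
  Y(24) - V(21) = (24-21) mod 26 = 3 = D
  P(15) - L(11) = (15-11) mod 26 = 4 = E
Plaintext: DECODE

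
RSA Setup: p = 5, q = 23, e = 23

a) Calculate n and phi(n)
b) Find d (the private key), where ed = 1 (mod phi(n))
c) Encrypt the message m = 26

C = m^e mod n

Step 1: n = 5 * 23 = 115.
Step 2: phi(n) = (5-1)(23-1) = 4 * 22 = 88.
Step 3: Find d = 23^(-1) mod 88 = 23.
  Verify: 23 * 23 = 529 = 1 (mod 88).
Step 4: C = 26^23 mod 115 = 26.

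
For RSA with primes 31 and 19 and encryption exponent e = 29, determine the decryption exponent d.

Step 1: n = 31 * 19 = 589.
Step 2: phi(n) = 30 * 18 = 540.
Step 3: Find d such that 29 * d = 1 (mod 540).
Step 4: d = 29^(-1) mod 540 = 149.
Verification: 29 * 149 = 4321 = 8 * 540 + 1.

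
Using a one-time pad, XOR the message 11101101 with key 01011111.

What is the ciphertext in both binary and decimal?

Step 1: Write out the XOR operation bit by bit:
  Message: 11101101
  Key:     01011111
  XOR:     10110010
Step 2: Convert to decimal: 10110010 = 178.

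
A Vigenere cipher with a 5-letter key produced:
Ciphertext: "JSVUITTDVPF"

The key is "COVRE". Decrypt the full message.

Step 1: Key 'COVRE' has length 5. Extended key: COVRECOVREC
Step 2: Decrypt each position:
  J(9) - C(2) = 7 = H
  S(18) - O(14) = 4 = E
  V(21) - V(21) = 0 = A
  U(20) - R(17) = 3 = D
  I(8) - E(4) = 4 = E
  T(19) - C(2) = 17 = R
  T(19) - O(14) = 5 = F
  D(3) - V(21) = 8 = I
  V(21) - R(17) = 4 = E
  P(15) - E(4) = 11 = L
  F(5) - C(2) = 3 = D
Plaintext: HEADERFIELD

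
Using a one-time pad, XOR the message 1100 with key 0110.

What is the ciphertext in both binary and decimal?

Step 1: Write out the XOR operation bit by bit:
  Message: 1100
  Key:     0110
  XOR:     1010
Step 2: Convert to decimal: 1010 = 10.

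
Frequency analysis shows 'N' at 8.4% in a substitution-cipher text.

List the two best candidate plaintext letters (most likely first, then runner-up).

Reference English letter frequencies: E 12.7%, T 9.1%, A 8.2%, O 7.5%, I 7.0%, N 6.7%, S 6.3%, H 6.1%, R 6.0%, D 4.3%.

Step 1: Observed frequency of 'N' is 8.4%.
Step 2: Compute distances to each reference frequency and sort:
  A (8.2%): difference = 0.2% <-- BEST
  T (9.1%): difference = 0.7% <-- RUNNER-UP
  O (7.5%): difference = 0.9%
  I (7.0%): difference = 1.4%
  N (6.7%): difference = 1.7%
Step 3: Most likely is 'A' (8.2%, diff 0.2%); second most likely is 'T' (9.1%, diff 0.7%).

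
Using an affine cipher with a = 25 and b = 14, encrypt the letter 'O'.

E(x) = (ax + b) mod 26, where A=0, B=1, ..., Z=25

Step 1: Convert 'O' to number: x = 14.
Step 2: E(14) = (25 * 14 + 14) mod 26 = 364 mod 26 = 0.
Step 3: Convert 0 back to letter: A.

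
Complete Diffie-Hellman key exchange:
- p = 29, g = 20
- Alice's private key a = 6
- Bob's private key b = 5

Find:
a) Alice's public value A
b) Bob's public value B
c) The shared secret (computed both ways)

Step 1: A = g^a mod p = 20^6 mod 29 = 16.
Step 2: B = g^b mod p = 20^5 mod 29 = 24.
Step 3: Alice computes s = B^a mod p = 24^6 mod 29 = 23.
Step 4: Bob computes s = A^b mod p = 16^5 mod 29 = 23.
Both sides agree: shared secret = 23.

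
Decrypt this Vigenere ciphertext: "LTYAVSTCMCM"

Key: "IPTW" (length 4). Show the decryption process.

Step 1: Key 'IPTW' has length 4. Extended key: IPTWIPTWIPT
Step 2: Decrypt each position:
  L(11) - I(8) = 3 = D
  T(19) - P(15) = 4 = E
  Y(24) - T(19) = 5 = F
  A(0) - W(22) = 4 = E
  V(21) - I(8) = 13 = N
  S(18) - P(15) = 3 = D
  T(19) - T(19) = 0 = A
  C(2) - W(22) = 6 = G
  M(12) - I(8) = 4 = E
  C(2) - P(15) = 13 = N
  M(12) - T(19) = 19 = T
Plaintext: DEFENDAGENT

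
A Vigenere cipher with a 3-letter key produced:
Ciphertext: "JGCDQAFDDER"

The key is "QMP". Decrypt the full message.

Step 1: Key 'QMP' has length 3. Extended key: QMPQMPQMPQM
Step 2: Decrypt each position:
  J(9) - Q(16) = 19 = T
  G(6) - M(12) = 20 = U
  C(2) - P(15) = 13 = N
  D(3) - Q(16) = 13 = N
  Q(16) - M(12) = 4 = E
  A(0) - P(15) = 11 = L
  F(5) - Q(16) = 15 = P
  D(3) - M(12) = 17 = R
  D(3) - P(15) = 14 = O
  E(4) - Q(16) = 14 = O
  R(17) - M(12) = 5 = F
Plaintext: TUNNELPROOF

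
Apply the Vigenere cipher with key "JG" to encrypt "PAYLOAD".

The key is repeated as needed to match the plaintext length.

Step 1: Repeat key to match plaintext length:
  Plaintext: PAYLOAD
  Key:       JGJGJGJ
Step 2: Encrypt each letter:
  P(15) + J(9) = (15+9) mod 26 = 24 = Y
  A(0) + G(6) = (0+6) mod 26 = 6 = G
  Y(24) + J(9) = (24+9) mod 26 = 7 = H
  L(11) + G(6) = (11+6) mod 26 = 17 = R
  O(14) + J(9) = (14+9) mod 26 = 23 = X
  A(0) + G(6) = (0+6) mod 26 = 6 = G
  D(3) + J(9) = (3+9) mod 26 = 12 = M
Ciphertext: YGHRXGM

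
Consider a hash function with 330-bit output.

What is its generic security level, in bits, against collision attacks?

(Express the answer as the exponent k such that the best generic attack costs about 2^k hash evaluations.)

Step 1: The hash has a 330-bit output.
Step 2: Collision resistance means it should be infeasible to find any x != y with h(x) = h(y).
By the birthday bound, a generic collision search succeeds after about sqrt(2^330) = 2^(330/2) = 2^165 evaluations.
Step 3: Security level = 165 bits.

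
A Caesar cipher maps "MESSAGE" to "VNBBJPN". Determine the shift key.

Step 1: Compare first letters: M (position 12) -> V (position 21).
Step 2: Shift = (21 - 12) mod 26 = 9.
The shift value is 9.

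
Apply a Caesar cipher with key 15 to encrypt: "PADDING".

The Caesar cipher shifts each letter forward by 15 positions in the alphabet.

Step 1: For each letter, shift forward by 15 positions (mod 26).
  P (position 15) -> position (15+15) mod 26 = 4 -> E
  A (position 0) -> position (0+15) mod 26 = 15 -> P
  D (position 3) -> position (3+15) mod 26 = 18 -> S
  D (position 3) -> position (3+15) mod 26 = 18 -> S
  I (position 8) -> position (8+15) mod 26 = 23 -> X
  N (position 13) -> position (13+15) mod 26 = 2 -> C
  G (position 6) -> position (6+15) mod 26 = 21 -> V
Result: EPSSXCV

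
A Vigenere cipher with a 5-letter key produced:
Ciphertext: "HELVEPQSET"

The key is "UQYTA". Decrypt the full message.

Step 1: Key 'UQYTA' has length 5. Extended key: UQYTAUQYTA
Step 2: Decrypt each position:
  H(7) - U(20) = 13 = N
  E(4) - Q(16) = 14 = O
  L(11) - Y(24) = 13 = N
  V(21) - T(19) = 2 = C
  E(4) - A(0) = 4 = E
  P(15) - U(20) = 21 = V
  Q(16) - Q(16) = 0 = A
  S(18) - Y(24) = 20 = U
  E(4) - T(19) = 11 = L
  T(19) - A(0) = 19 = T
Plaintext: NONCEVAULT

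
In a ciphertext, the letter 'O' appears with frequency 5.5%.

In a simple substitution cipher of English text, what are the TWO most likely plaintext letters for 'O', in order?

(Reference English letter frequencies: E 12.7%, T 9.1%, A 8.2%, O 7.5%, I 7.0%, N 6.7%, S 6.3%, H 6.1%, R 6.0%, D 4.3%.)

Step 1: Observed frequency of 'O' is 5.5%.
Step 2: Compute distances to each reference frequency and sort:
  R (6.0%): difference = 0.5% <-- BEST
  H (6.1%): difference = 0.6% <-- RUNNER-UP
  S (6.3%): difference = 0.8%
  N (6.7%): difference = 1.2%
  D (4.3%): difference = 1.2%
Step 3: Most likely is 'R' (6.0%, diff 0.5%); second most likely is 'H' (6.1%, diff 0.6%).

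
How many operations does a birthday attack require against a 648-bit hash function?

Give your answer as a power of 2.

Step 1: The birthday paradox gives collision probability ~50% after sqrt(2^n) = 2^(n/2) hashes.
Step 2: For 648-bit output: 2^(648/2) = 2^324.
Step 3: Approximately 2^324 hash computations needed.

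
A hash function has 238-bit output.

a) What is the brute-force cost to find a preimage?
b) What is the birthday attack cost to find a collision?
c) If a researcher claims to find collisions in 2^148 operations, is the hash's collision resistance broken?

Step 1: Preimage resistance requires brute-force of 2^238 operations.
Step 2: Collision resistance (birthday bound) = 2^(238/2) = 2^119.
Step 3: The claimed attack costs 2^148 operations.
Step 4: Since 2^148 >= 2^119, the claimed attack is no faster than the generic birthday attack, so this does not break collision resistance.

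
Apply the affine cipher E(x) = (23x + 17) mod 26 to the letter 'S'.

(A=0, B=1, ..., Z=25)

Step 1: Convert 'S' to number: x = 18.
Step 2: E(18) = (23 * 18 + 17) mod 26 = 431 mod 26 = 15.
Step 3: Convert 15 back to letter: P.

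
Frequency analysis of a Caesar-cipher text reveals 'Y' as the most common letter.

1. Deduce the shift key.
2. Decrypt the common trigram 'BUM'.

Step 1: In English, 'E' is the most frequent letter (12.7%).
Step 2: The most frequent ciphertext letter is 'Y' (position 24).
Step 3: Shift = (24 - 4) mod 26 = 20.
Step 4: Decrypt 'BUM' by shifting back 20:
  B -> H
  U -> A
  M -> S
Step 5: 'BUM' decrypts to 'HAS'.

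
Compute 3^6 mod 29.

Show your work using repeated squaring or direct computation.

Step 1: Compute 3^6 mod 29 step by step, reducing modulo 29 at each step.
  3^1 mod 29 = 3
  3^2 mod 29 = (3 * 3) mod 29 = 9
  3^3 mod 29 = (9 * 3) mod 29 = 27
  3^4 mod 29 = (27 * 3) mod 29 = 23
  3^5 mod 29 = (23 * 3) mod 29 = 11
  3^6 mod 29 = (11 * 3) mod 29 = 4
Step 2: Result = 4.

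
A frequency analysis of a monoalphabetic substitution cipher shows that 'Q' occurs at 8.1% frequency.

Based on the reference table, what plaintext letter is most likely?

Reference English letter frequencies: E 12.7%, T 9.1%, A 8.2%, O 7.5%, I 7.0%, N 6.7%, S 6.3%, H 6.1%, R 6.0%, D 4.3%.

Step 1: The observed frequency is 8.1%.
Step 2: Compare with English frequencies:
  E: 12.7% (difference: 4.6%)
  T: 9.1% (difference: 1.0%)
  A: 8.2% (difference: 0.1%) <-- closest
  O: 7.5% (difference: 0.6%)
  I: 7.0% (difference: 1.1%)
  N: 6.7% (difference: 1.4%)
  S: 6.3% (difference: 1.8%)
  H: 6.1% (difference: 2.0%)
  R: 6.0% (difference: 2.1%)
  D: 4.3% (difference: 3.8%)
Step 3: 'Q' most likely represents 'A' (frequency 8.2%).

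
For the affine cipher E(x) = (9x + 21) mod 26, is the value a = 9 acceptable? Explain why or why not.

Step 1: Compute gcd(9, 26).
Step 2: gcd(9, 26) = 1.
Since gcd = 1, 9 is coprime with 26, so it is a valid key.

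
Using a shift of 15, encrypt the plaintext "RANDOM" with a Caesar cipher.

Step 1: For each letter, shift forward by 15 positions (mod 26).
  R (position 17) -> position (17+15) mod 26 = 6 -> G
  A (position 0) -> position (0+15) mod 26 = 15 -> P
  N (position 13) -> position (13+15) mod 26 = 2 -> C
  D (position 3) -> position (3+15) mod 26 = 18 -> S
  O (position 14) -> position (14+15) mod 26 = 3 -> D
  M (position 12) -> position (12+15) mod 26 = 1 -> B
Result: GPCSDB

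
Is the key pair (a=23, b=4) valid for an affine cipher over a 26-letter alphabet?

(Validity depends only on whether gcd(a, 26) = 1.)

Step 1: Compute gcd(23, 26).
Step 2: gcd(23, 26) = 1.
Since gcd = 1, 23 is coprime with 26, so it is a valid key.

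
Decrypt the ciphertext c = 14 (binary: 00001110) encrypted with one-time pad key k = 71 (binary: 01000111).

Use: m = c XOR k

Step 1: XOR ciphertext with key:
  Ciphertext: 00001110
  Key:        01000111
  XOR:        01001001
Step 2: Plaintext = 01001001 = 73 in decimal.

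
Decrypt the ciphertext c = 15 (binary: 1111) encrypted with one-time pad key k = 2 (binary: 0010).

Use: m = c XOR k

Step 1: XOR ciphertext with key:
  Ciphertext: 1111
  Key:        0010
  XOR:        1101
Step 2: Plaintext = 1101 = 13 in decimal.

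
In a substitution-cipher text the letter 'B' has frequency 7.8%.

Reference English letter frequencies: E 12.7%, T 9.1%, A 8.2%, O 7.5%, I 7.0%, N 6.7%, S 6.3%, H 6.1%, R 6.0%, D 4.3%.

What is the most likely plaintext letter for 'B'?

Step 1: The observed frequency is 7.8%.
Step 2: Compare with English frequencies:
  E: 12.7% (difference: 4.9%)
  T: 9.1% (difference: 1.3%)
  A: 8.2% (difference: 0.4%)
  O: 7.5% (difference: 0.3%) <-- closest
  I: 7.0% (difference: 0.8%)
  N: 6.7% (difference: 1.1%)
  S: 6.3% (difference: 1.5%)
  H: 6.1% (difference: 1.7%)
  R: 6.0% (difference: 1.8%)
  D: 4.3% (difference: 3.5%)
Step 3: 'B' most likely represents 'O' (frequency 7.5%).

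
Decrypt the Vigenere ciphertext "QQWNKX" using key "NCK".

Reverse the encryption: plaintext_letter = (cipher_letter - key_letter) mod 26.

Step 1: Extend key: NCKNCK
Step 2: Decrypt each letter (c - k) mod 26:
  Q(16) - N(13) = (16-13) mod 26 = 3 = D
  Q(16) - C(2) = (16-2) mod 26 = 14 = O
  W(22) - K(10) = (22-10) mod 26 = 12 = M
  N(13) - N(13) = (13-13) mod 26 = 0 = A
  K(10) - C(2) = (10-2) mod 26 = 8 = I
  X(23) - K(10) = (23-10) mod 26 = 13 = N
Plaintext: DOMAIN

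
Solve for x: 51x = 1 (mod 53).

Step 1: We need x such that 51 * x = 1 (mod 53).
Step 2: Using the extended Euclidean algorithm or trial:
  51 * 26 = 1326 = 25 * 53 + 1.
Step 3: Since 1326 mod 53 = 1, the inverse is x = 26.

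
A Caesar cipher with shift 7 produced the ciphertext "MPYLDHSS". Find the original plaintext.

Step 1: Reverse the shift by subtracting 7 from each letter position.
  M (position 12) -> position (12-7) mod 26 = 5 -> F
  P (position 15) -> position (15-7) mod 26 = 8 -> I
  Y (position 24) -> position (24-7) mod 26 = 17 -> R
  L (position 11) -> position (11-7) mod 26 = 4 -> E
  D (position 3) -> position (3-7) mod 26 = 22 -> W
  H (position 7) -> position (7-7) mod 26 = 0 -> A
  S (position 18) -> position (18-7) mod 26 = 11 -> L
  S (position 18) -> position (18-7) mod 26 = 11 -> L
Decrypted message: FIREWALL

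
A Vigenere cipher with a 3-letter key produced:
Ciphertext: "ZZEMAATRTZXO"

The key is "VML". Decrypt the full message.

Step 1: Key 'VML' has length 3. Extended key: VMLVMLVMLVML
Step 2: Decrypt each position:
  Z(25) - V(21) = 4 = E
  Z(25) - M(12) = 13 = N
  E(4) - L(11) = 19 = T
  M(12) - V(21) = 17 = R
  A(0) - M(12) = 14 = O
  A(0) - L(11) = 15 = P
  T(19) - V(21) = 24 = Y
  R(17) - M(12) = 5 = F
  T(19) - L(11) = 8 = I
  Z(25) - V(21) = 4 = E
  X(23) - M(12) = 11 = L
  O(14) - L(11) = 3 = D
Plaintext: ENTROPYFIELD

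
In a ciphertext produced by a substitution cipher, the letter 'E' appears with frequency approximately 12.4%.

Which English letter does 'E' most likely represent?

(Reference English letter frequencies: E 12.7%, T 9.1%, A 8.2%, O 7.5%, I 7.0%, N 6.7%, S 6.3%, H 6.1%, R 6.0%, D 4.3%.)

Step 1: The observed frequency is 12.4%.
Step 2: Compare with English frequencies:
  E: 12.7% (difference: 0.3%) <-- closest
  T: 9.1% (difference: 3.3%)
  A: 8.2% (difference: 4.2%)
  O: 7.5% (difference: 4.9%)
  I: 7.0% (difference: 5.4%)
  N: 6.7% (difference: 5.7%)
  S: 6.3% (difference: 6.1%)
  H: 6.1% (difference: 6.3%)
  R: 6.0% (difference: 6.4%)
  D: 4.3% (difference: 8.1%)
Step 3: 'E' most likely represents 'E' (frequency 12.7%).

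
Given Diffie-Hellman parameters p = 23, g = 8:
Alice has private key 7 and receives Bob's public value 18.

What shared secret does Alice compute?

Step 1: s = B^a mod p = 18^7 mod 23.
  18^1 mod 23 = 18
  18^2 mod 23 = (18 * 18) mod 23 = 2
  18^3 mod 23 = (2 * 18) mod 23 = 13
  18^4 mod 23 = (13 * 18) mod 23 = 4
  18^5 mod 23 = (4 * 18) mod 23 = 3
  18^6 mod 23 = (3 * 18) mod 23 = 8
  18^7 mod 23 = (8 * 18) mod 23 = 6
Result: shared secret = 6.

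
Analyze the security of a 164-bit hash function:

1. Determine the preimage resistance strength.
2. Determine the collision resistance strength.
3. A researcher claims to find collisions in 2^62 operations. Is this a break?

Step 1: Preimage resistance requires brute-force of 2^164 operations.
Step 2: Collision resistance (birthday bound) = 2^(164/2) = 2^82.
Step 3: The claimed attack costs 2^62 operations.
Step 4: Since 2^62 < 2^82, the claimed attack beats the generic birthday bound, so collision resistance is broken.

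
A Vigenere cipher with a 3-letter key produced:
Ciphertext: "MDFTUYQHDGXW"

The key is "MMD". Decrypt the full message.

Step 1: Key 'MMD' has length 3. Extended key: MMDMMDMMDMMD
Step 2: Decrypt each position:
  M(12) - M(12) = 0 = A
  D(3) - M(12) = 17 = R
  F(5) - D(3) = 2 = C
  T(19) - M(12) = 7 = H
  U(20) - M(12) = 8 = I
  Y(24) - D(3) = 21 = V
  Q(16) - M(12) = 4 = E
  H(7) - M(12) = 21 = V
  D(3) - D(3) = 0 = A
  G(6) - M(12) = 20 = U
  X(23) - M(12) = 11 = L
  W(22) - D(3) = 19 = T
Plaintext: ARCHIVEVAULT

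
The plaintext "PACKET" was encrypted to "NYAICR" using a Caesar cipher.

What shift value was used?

Step 1: Compare first letters: P (position 15) -> N (position 13).
Step 2: Shift = (13 - 15) mod 26 = 24.
The shift value is 24.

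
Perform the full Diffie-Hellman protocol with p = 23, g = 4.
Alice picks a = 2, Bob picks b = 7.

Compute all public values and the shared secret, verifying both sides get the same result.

Step 1: A = g^a mod p = 4^2 mod 23 = 16.
Step 2: B = g^b mod p = 4^7 mod 23 = 8.
Step 3: Alice computes s = B^a mod p = 8^2 mod 23 = 18.
Step 4: Bob computes s = A^b mod p = 16^7 mod 23 = 18.
Both sides agree: shared secret = 18.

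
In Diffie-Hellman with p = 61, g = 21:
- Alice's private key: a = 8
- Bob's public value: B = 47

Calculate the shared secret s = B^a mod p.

Step 1: s = B^a mod p = 47^8 mod 61.
  47^1 mod 61 = 47
  47^2 mod 61 = (47 * 47) mod 61 = 13
  47^3 mod 61 = (13 * 47) mod 61 = 1
  47^4 mod 61 = (1 * 47) mod 61 = 47
  47^5 mod 61 = (47 * 47) mod 61 = 13
  47^6 mod 61 = (13 * 47) mod 61 = 1
  47^7 mod 61 = (1 * 47) mod 61 = 47
  47^8 mod 61 = (47 * 47) mod 61 = 13
Result: shared secret = 13.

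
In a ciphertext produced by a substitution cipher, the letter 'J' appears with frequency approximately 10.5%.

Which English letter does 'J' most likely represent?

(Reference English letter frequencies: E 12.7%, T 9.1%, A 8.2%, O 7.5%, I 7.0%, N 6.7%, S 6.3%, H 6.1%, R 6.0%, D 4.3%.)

Step 1: The observed frequency is 10.5%.
Step 2: Compare with English frequencies:
  E: 12.7% (difference: 2.2%)
  T: 9.1% (difference: 1.4%) <-- closest
  A: 8.2% (difference: 2.3%)
  O: 7.5% (difference: 3.0%)
  I: 7.0% (difference: 3.5%)
  N: 6.7% (difference: 3.8%)
  S: 6.3% (difference: 4.2%)
  H: 6.1% (difference: 4.4%)
  R: 6.0% (difference: 4.5%)
  D: 4.3% (difference: 6.2%)
Step 3: 'J' most likely represents 'T' (frequency 9.1%).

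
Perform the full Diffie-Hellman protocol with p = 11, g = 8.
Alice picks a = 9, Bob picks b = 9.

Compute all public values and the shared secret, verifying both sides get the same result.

Step 1: A = g^a mod p = 8^9 mod 11 = 7.
Step 2: B = g^b mod p = 8^9 mod 11 = 7.
Step 3: Alice computes s = B^a mod p = 7^9 mod 11 = 8.
Step 4: Bob computes s = A^b mod p = 7^9 mod 11 = 8.
Both sides agree: shared secret = 8.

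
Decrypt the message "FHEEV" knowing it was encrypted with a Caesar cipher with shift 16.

Step 1: Reverse the shift by subtracting 16 from each letter position.
  F (position 5) -> position (5-16) mod 26 = 15 -> P
  H (position 7) -> position (7-16) mod 26 = 17 -> R
  E (position 4) -> position (4-16) mod 26 = 14 -> O
  E (position 4) -> position (4-16) mod 26 = 14 -> O
  V (position 21) -> position (21-16) mod 26 = 5 -> F
Decrypted message: PROOF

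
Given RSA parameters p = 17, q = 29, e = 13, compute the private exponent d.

Step 1: n = 17 * 29 = 493.
Step 2: phi(n) = 16 * 28 = 448.
Step 3: Find d such that 13 * d = 1 (mod 448).
Step 4: d = 13^(-1) mod 448 = 69.
Verification: 13 * 69 = 897 = 2 * 448 + 1.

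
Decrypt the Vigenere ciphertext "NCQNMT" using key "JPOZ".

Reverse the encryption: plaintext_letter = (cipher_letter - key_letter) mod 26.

Step 1: Extend key: JPOZJP
Step 2: Decrypt each letter (c - k) mod 26:
  N(13) - J(9) = (13-9) mod 26 = 4 = E
  C(2) - P(15) = (2-15) mod 26 = 13 = N
  Q(16) - O(14) = (16-14) mod 26 = 2 = C
  N(13) - Z(25) = (13-25) mod 26 = 14 = O
  M(12) - J(9) = (12-9) mod 26 = 3 = D
  T(19) - P(15) = (19-15) mod 26 = 4 = E
Plaintext: ENCODE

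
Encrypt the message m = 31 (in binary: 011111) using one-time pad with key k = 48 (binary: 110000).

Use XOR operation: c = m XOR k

Step 1: Write out the XOR operation bit by bit:
  Message: 011111
  Key:     110000
  XOR:     101111
Step 2: Convert to decimal: 101111 = 47.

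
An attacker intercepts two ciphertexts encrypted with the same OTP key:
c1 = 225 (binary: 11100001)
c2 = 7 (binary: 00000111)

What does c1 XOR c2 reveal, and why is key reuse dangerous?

Step 1: c1 XOR c2 = (m1 XOR k) XOR (m2 XOR k).
Step 2: By XOR associativity/commutativity: = m1 XOR m2 XOR k XOR k = m1 XOR m2.
Step 3: 11100001 XOR 00000111 = 11100110 = 230.
Step 4: The key cancels out! An attacker learns m1 XOR m2 = 230, revealing the relationship between plaintexts.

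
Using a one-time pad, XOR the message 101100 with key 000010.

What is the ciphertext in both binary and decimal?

Step 1: Write out the XOR operation bit by bit:
  Message: 101100
  Key:     000010
  XOR:     101110
Step 2: Convert to decimal: 101110 = 46.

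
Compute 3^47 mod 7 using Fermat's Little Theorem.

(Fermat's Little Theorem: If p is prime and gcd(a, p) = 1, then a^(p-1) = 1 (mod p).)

Step 1: Since 7 is prime, by Fermat's Little Theorem: 3^6 = 1 (mod 7).
Step 2: Reduce exponent: 47 mod 6 = 5.
Step 3: So 3^47 = 3^5 (mod 7).
Step 4: 3^5 mod 7 = 5.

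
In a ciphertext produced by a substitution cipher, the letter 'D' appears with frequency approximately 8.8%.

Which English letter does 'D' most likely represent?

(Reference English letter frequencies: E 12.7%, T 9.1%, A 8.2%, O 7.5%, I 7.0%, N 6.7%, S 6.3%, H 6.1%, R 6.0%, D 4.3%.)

Step 1: The observed frequency is 8.8%.
Step 2: Compare with English frequencies:
  E: 12.7% (difference: 3.9%)
  T: 9.1% (difference: 0.3%) <-- closest
  A: 8.2% (difference: 0.6%)
  O: 7.5% (difference: 1.3%)
  I: 7.0% (difference: 1.8%)
  N: 6.7% (difference: 2.1%)
  S: 6.3% (difference: 2.5%)
  H: 6.1% (difference: 2.7%)
  R: 6.0% (difference: 2.8%)
  D: 4.3% (difference: 4.5%)
Step 3: 'D' most likely represents 'T' (frequency 9.1%).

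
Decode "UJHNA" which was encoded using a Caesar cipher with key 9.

Step 1: Reverse the shift by subtracting 9 from each letter position.
  U (position 20) -> position (20-9) mod 26 = 11 -> L
  J (position 9) -> position (9-9) mod 26 = 0 -> A
  H (position 7) -> position (7-9) mod 26 = 24 -> Y
  N (position 13) -> position (13-9) mod 26 = 4 -> E
  A (position 0) -> position (0-9) mod 26 = 17 -> R
Decrypted message: LAYER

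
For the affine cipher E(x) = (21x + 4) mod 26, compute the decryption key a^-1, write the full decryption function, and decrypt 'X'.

Step 1: Find a^-1, the modular inverse of 21 mod 26.
Step 2: We need 21 * a^-1 = 1 (mod 26).
Step 3: 21 * 5 = 105 = 4 * 26 + 1, so a^-1 = 5.
Step 4: D(y) = 5(y - 4) mod 26.
Step 5: Apply to 'X' (y = 23): D(23) = 5 * (23 - 4) mod 26 = 5 * 19 mod 26 = 17 -> 'R'.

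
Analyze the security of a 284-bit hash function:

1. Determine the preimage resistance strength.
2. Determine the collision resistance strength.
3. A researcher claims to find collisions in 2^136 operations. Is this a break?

Step 1: Preimage resistance requires brute-force of 2^284 operations.
Step 2: Collision resistance (birthday bound) = 2^(284/2) = 2^142.
Step 3: The claimed attack costs 2^136 operations.
Step 4: Since 2^136 < 2^142, the claimed attack beats the generic birthday bound, so collision resistance is broken.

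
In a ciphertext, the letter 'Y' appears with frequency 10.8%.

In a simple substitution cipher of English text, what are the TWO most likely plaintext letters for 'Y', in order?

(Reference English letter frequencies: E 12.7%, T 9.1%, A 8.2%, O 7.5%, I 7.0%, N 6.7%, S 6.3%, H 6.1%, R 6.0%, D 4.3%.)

Step 1: Observed frequency of 'Y' is 10.8%.
Step 2: Compute distances to each reference frequency and sort:
  T (9.1%): difference = 1.7% <-- BEST
  E (12.7%): difference = 1.9% <-- RUNNER-UP
  A (8.2%): difference = 2.6%
  O (7.5%): difference = 3.3%
  I (7.0%): difference = 3.8%
Step 3: Most likely is 'T' (9.1%, diff 1.7%); second most likely is 'E' (12.7%, diff 1.9%).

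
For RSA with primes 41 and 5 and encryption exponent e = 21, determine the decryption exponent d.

Step 1: n = 41 * 5 = 205.
Step 2: phi(n) = 40 * 4 = 160.
Step 3: Find d such that 21 * d = 1 (mod 160).
Step 4: d = 21^(-1) mod 160 = 61.
Verification: 21 * 61 = 1281 = 8 * 160 + 1.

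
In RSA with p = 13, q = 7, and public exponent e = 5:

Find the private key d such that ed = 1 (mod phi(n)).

Step 1: n = 13 * 7 = 91.
Step 2: phi(n) = 12 * 6 = 72.
Step 3: Find d such that 5 * d = 1 (mod 72).
Step 4: d = 5^(-1) mod 72 = 29.
Verification: 5 * 29 = 145 = 2 * 72 + 1.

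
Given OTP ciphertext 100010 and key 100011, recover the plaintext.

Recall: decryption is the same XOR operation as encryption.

Step 1: XOR ciphertext with key:
  Ciphertext: 100010
  Key:        100011
  XOR:        000001
Step 2: Plaintext = 000001 = 1 in decimal.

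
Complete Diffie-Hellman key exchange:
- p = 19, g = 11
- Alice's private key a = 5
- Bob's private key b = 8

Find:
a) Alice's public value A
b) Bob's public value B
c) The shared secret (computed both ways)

Step 1: A = g^a mod p = 11^5 mod 19 = 7.
Step 2: B = g^b mod p = 11^8 mod 19 = 7.
Step 3: Alice computes s = B^a mod p = 7^5 mod 19 = 11.
Step 4: Bob computes s = A^b mod p = 7^8 mod 19 = 11.
Both sides agree: shared secret = 11.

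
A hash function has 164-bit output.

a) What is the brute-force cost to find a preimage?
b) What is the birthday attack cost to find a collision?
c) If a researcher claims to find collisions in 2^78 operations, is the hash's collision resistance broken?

Step 1: Preimage resistance requires brute-force of 2^164 operations.
Step 2: Collision resistance (birthday bound) = 2^(164/2) = 2^82.
Step 3: The claimed attack costs 2^78 operations.
Step 4: Since 2^78 < 2^82, the claimed attack beats the generic birthday bound, so collision resistance is broken.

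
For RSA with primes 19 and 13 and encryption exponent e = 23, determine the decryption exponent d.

Step 1: n = 19 * 13 = 247.
Step 2: phi(n) = 18 * 12 = 216.
Step 3: Find d such that 23 * d = 1 (mod 216).
Step 4: d = 23^(-1) mod 216 = 47.
Verification: 23 * 47 = 1081 = 5 * 216 + 1.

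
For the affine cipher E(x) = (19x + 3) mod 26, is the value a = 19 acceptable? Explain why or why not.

Step 1: Compute gcd(19, 26).
Step 2: gcd(19, 26) = 1.
Since gcd = 1, 19 is coprime with 26, so it is a valid key.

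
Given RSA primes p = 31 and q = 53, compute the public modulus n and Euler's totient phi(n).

Step 1: n = p * q = 31 * 53 = 1643.
Step 2: phi(n) = (p-1)(q-1) = 30 * 52 = 1560.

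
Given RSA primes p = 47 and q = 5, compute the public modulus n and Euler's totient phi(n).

Step 1: n = p * q = 47 * 5 = 235.
Step 2: phi(n) = (p-1)(q-1) = 46 * 4 = 184.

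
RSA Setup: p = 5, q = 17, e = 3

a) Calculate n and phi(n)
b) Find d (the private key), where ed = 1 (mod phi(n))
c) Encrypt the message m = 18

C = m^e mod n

Step 1: n = 5 * 17 = 85.
Step 2: phi(n) = (5-1)(17-1) = 4 * 16 = 64.
Step 3: Find d = 3^(-1) mod 64 = 43.
  Verify: 3 * 43 = 129 = 1 (mod 64).
Step 4: C = 18^3 mod 85 = 52.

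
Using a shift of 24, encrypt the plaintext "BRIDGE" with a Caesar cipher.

Step 1: For each letter, shift forward by 24 positions (mod 26).
  B (position 1) -> position (1+24) mod 26 = 25 -> Z
  R (position 17) -> position (17+24) mod 26 = 15 -> P
  I (position 8) -> position (8+24) mod 26 = 6 -> G
  D (position 3) -> position (3+24) mod 26 = 1 -> B
  G (position 6) -> position (6+24) mod 26 = 4 -> E
  E (position 4) -> position (4+24) mod 26 = 2 -> C
Result: ZPGBEC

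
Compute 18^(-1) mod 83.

Step 1: We need x such that 18 * x = 1 (mod 83).
Step 2: Using the extended Euclidean algorithm or trial:
  18 * 60 = 1080 = 13 * 83 + 1.
Step 3: Since 1080 mod 83 = 1, the inverse is x = 60.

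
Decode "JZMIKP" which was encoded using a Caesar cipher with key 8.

Step 1: Reverse the shift by subtracting 8 from each letter position.
  J (position 9) -> position (9-8) mod 26 = 1 -> B
  Z (position 25) -> position (25-8) mod 26 = 17 -> R
  M (position 12) -> position (12-8) mod 26 = 4 -> E
  I (position 8) -> position (8-8) mod 26 = 0 -> A
  K (position 10) -> position (10-8) mod 26 = 2 -> C
  P (position 15) -> position (15-8) mod 26 = 7 -> H
Decrypted message: BREACH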